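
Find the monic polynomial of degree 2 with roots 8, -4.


A monic polynomial with roots 8, -4 is:
p(x) = (x - 8)(x + 4)
After multiplying by (x - 8): x - 8
After multiplying by (x + 4): x^2 - 4x - 32

x^2 - 4x - 32


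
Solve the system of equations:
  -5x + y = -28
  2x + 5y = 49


Using Cramer's rule:
Determinant D = (-5)(5) - (2)(1) = -25 - 2 = -27
Dx = (-28)(5) - (49)(1) = -140 - 49 = -189
Dy = (-5)(49) - (2)(-28) = -245 + 56 = -189
x = Dx/D = -189/-27 = 7
y = Dy/D = -189/-27 = 7

x = 7, y = 7


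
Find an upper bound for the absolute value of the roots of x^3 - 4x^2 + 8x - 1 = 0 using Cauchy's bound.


Cauchy's bound: all roots r satisfy |r| <= 1 + max(|a_i/a_n|) for i = 0,...,n-1
where a_n is the leading coefficient.

Coefficients: [1, -4, 8, -1]
Leading coefficient a_n = 1
Ratios |a_i/a_n|: 4, 8, 1
Maximum ratio: 8
Cauchy's bound: |r| <= 1 + 8 = 9

Upper bound = 9


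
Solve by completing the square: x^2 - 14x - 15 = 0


Start: x^2 - 14x - 15 = 0
Move constant: x^2 - 14x = 15
Half of -14 is -7, squared is 49
Add 49 to both sides: x^2 - 14x + 49 = 64
(x - 7)^2 = 64
x - 7 = ±8
x = 7 + 8 = 15 or x = 7 - 8 = -1

x = -1, x = 15


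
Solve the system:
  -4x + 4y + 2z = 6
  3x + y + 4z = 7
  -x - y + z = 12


Using Cramer's rule. Expand each determinant along the first row.
D  = (-4)*[1*1 - 4*(-1)] - 4*[3*1 - 4*(-1)] + 2*[3*(-1) - 1*(-1)]
  = (-4)*(5) - 4*(7) + 2*(-2) = -52
Dx = 6*[1*1 - 4*(-1)] - 4*[7*1 - 4*12] + 2*[7*(-1) - 1*12]
  = 6*(5) - 4*(-41) + 2*(-19) = 156
Dy = (-4)*[7*1 - 4*12] - 6*[3*1 - 4*(-1)] + 2*[3*12 - 7*(-1)]
  = (-4)*(-41) - 6*(7) + 2*(43) = 208
Dz = (-4)*[1*12 - 7*(-1)] - 4*[3*12 - 7*(-1)] + 6*[3*(-1) - 1*(-1)]
  = (-4)*(19) - 4*(43) + 6*(-2) = -260
x = Dx/D = 156/-52 = -3, y = Dy/D = 208/-52 = -4, z = Dz/D = -260/-52 = 5
Check eq1: (-4)(-3) + (4)(-4) + (2)(5) = 6 = 6 ✓
Check eq2: (3)(-3) + (1)(-4) + (4)(5) = 7 = 7 ✓
Check eq3: (-1)(-3) + (-1)(-4) + (1)(5) = 12 = 12 ✓

x = -3, y = -4, z = 5


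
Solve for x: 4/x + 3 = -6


Subtract 3 from both sides: 4/x = -9
Multiply both sides by x: 4 = -9 * x
Divide by -9: x = -4/9

x = -4/9


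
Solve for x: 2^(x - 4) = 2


Express both sides with the same base.
2 = 2^1
Since the bases match, equate exponents: x - 4 = 1
So x = 1 - (-4) = 5

x = 5


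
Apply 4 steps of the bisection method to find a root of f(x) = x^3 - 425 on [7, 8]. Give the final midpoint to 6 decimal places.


f(x) = x^3 - 425
f(7) = -82 < 0
f(8) = 87 > 0

Step 1: midpoint = (7.000000 + 8.000000)/2 = 7.500000
  f(7.500000) = -3.125000
  f(mid) < 0, so root is in [7.500000, 8.000000]

Step 2: midpoint = (7.500000 + 8.000000)/2 = 7.750000
  f(7.750000) = 40.484375
  f(mid) > 0, so root is in [7.500000, 7.750000]

Step 3: midpoint = (7.500000 + 7.750000)/2 = 7.625000
  f(7.625000) = 18.322266
  f(mid) > 0, so root is in [7.500000, 7.625000]

Step 4: midpoint = (7.500000 + 7.625000)/2 = 7.562500
  f(7.562500) = 7.510010
  f(mid) > 0, so root is in [7.500000, 7.562500]

midpoint = 7.562500


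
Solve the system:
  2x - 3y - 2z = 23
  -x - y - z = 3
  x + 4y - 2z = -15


Using Cramer's rule. Expand each determinant along the first row.
D  = 2*[(-1)*(-2) - (-1)*4] - (-3)*[(-1)*(-2) - (-1)*1] + (-2)*[(-1)*4 - (-1)*1]
  = 2*(6) - (-3)*(3) + (-2)*(-3) = 27
Dx = 23*[(-1)*(-2) - (-1)*4] - (-3)*[3*(-2) - (-1)*(-15)] + (-2)*[3*4 - (-1)*(-15)]
  = 23*(6) - (-3)*(-21) + (-2)*(-3) = 81
Dy = 2*[3*(-2) - (-1)*(-15)] - 23*[(-1)*(-2) - (-1)*1] + (-2)*[(-1)*(-15) - 3*1]
  = 2*(-21) - 23*(3) + (-2)*(12) = -135
Dz = 2*[(-1)*(-15) - 3*4] - (-3)*[(-1)*(-15) - 3*1] + 23*[(-1)*4 - (-1)*1]
  = 2*(3) - (-3)*(12) + 23*(-3) = -27
x = Dx/D = 81/27 = 3, y = Dy/D = -135/27 = -5, z = Dz/D = -27/27 = -1
Check eq1: (2)(3) + (-3)(-5) + (-2)(-1) = 23 = 23 ✓
Check eq2: (-1)(3) + (-1)(-5) + (-1)(-1) = 3 = 3 ✓
Check eq3: (1)(3) + (4)(-5) + (-2)(-1) = -15 = -15 ✓

x = 3, y = -5, z = -1


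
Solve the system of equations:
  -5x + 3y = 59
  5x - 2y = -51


Using Cramer's rule:
Determinant D = (-5)(-2) - (5)(3) = 10 - 15 = -5
Dx = (59)(-2) - (-51)(3) = -118 + 153 = 35
Dy = (-5)(-51) - (5)(59) = 255 - 295 = -40
x = Dx/D = 35/-5 = -7
y = Dy/D = -40/-5 = 8

x = -7, y = 8


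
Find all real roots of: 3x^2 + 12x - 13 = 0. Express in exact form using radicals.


Using the quadratic formula: x = (-b ± sqrt(b^2 - 4ac)) / (2a)
Here a = 3, b = 12, c = -13
Discriminant = b^2 - 4ac = 12^2 - 4(3)(-13) = 144 + 156 = 300
Since discriminant = 300 > 0, there are two real roots.
x = (-12 ± 10*sqrt(3)) / 6
Simplifying: x = (-6 ± 5*sqrt(3)) / 3
Numerically: x ≈ 0.8868 or x ≈ -4.8868

x = (-6 + 5*sqrt(3)) / 3 or x = (-6 - 5*sqrt(3)) / 3


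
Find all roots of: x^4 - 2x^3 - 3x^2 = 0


The lowest-degree term is x^2, so x = 0 is a root with multiplicity 2. Factor out x^2:
  x^2 - 2x - 3 = 0
Solve the quadratic x^2 - 2x - 3 = 0: discriminant = (-2)^2 - 4(1)(-3) = 4 + 12 = 16.
sqrt(16) = 4, so x = (2 ± 4)/2: x = 3 or x = -1.
Collecting all roots found:

x = -1, x = 0 (multiplicity 2), x = 3


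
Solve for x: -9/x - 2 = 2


Subtract -2 from both sides: -9/x = 4
Multiply both sides by x: -9 = 4 * x
Divide by 4: x = -9/4

x = -9/4


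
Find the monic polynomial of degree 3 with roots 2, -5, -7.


A monic polynomial with roots 2, -5, -7 is:
p(x) = (x - 2)(x + 5)(x + 7)
After multiplying by (x - 2): x - 2
After multiplying by (x + 5): x^2 + 3x - 10
After multiplying by (x + 7): x^3 + 10x^2 + 11x - 70

x^3 + 10x^2 + 11x - 70


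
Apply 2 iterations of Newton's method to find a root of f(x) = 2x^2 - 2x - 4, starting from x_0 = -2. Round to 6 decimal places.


Newton's method: x_(n+1) = x_n - f(x_n)/f'(x_n)
f(x) = 2x^2 - 2x - 4
f'(x) = 4x - 2

Iteration 1:
  f(-2.000000) = 8.000000
  f'(-2.000000) = -10.000000
  x_1 = -2.000000 - (8.000000)/(-10.000000) = -1.200000

Iteration 2:
  f(-1.200000) = 1.280000
  f'(-1.200000) = -6.800000
  x_2 = -1.200000 - (1.280000)/(-6.800000) = -1.011765

x_2 = -1.011765


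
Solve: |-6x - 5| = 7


An absolute value equation |expr| = 7 gives two cases:
Case 1: -6x - 5 = 7
  -6x = 12, so x = -2
Case 2: -6x - 5 = -7
  -6x = -2, so x = 1/3

x = -2, x = 1/3


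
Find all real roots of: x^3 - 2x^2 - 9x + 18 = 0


Let p(x) = x^3 - 2x^2 - 9x + 18. By the rational root theorem (leading coefficient 1), any rational root is an integer divisor of 18: try ±1, ±2, ... in turn.
Test x = 1: value = 8 ≠ 0.
Test x = -1: value = 24 ≠ 0.
Test x = 2: value = 0 ✓, so (x - 2) is a factor.
Synthetic division by (x - 2): bring down 1; 1(2) - 2 = 0; 0(2) - 9 = -9; (-9)(2) + 18 = 0 → quotient x^2 - 9, remainder 0.
Solve the quadratic x^2 - 9 = 0: discriminant = 0^2 - 4(1)(-9) = 0 + 36 = 36.
sqrt(36) = 6, so x = (0 ± 6)/2: x = 3 or x = -3.

x = -3, x = 2, x = 3


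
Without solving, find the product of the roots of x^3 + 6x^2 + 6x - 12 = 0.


By Vieta's formulas for x^3 + bx^2 + cx + d = 0:
  r1 + r2 + r3 = -b/a = -6
  r1*r2 + r1*r3 + r2*r3 = c/a = 6
  r1*r2*r3 = -d/a = 12


Product = 12


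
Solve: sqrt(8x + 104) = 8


Square both sides: 8x + 104 = 8^2 = 64
8x = 64 - 104 = -40
x = -5
Check: sqrt(8*(-5) + 104) = sqrt(64) = 8 ✓

x = -5


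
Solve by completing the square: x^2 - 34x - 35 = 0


Start: x^2 - 34x - 35 = 0
Move constant: x^2 - 34x = 35
Half of -34 is -17, squared is 289
Add 289 to both sides: x^2 - 34x + 289 = 324
(x - 17)^2 = 324
x - 17 = ±18
x = 17 + 18 = 35 or x = 17 - 18 = -1

x = -1, x = 35


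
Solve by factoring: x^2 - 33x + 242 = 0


We need two numbers that multiply to 242 and add to -33.
Those numbers are -11 and -22 (since (-11) * (-22) = 242 and (-11) + (-22) = -33).
So x^2 - 33x + 242 = (x - 11)(x - 22) = 0
Setting each factor to zero: x = 11 or x = 22

x = 11, x = 22


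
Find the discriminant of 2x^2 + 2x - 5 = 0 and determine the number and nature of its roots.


For ax^2 + bx + c = 0, discriminant D = b^2 - 4ac
Here a = 2, b = 2, c = -5
D = (2)^2 - 4(2)(-5) = 4 + 40 = 44

D = 44 > 0 but not a perfect square
The equation has 2 distinct real irrational roots.

Discriminant = 44, 2 distinct real irrational roots


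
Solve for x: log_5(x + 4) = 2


Convert to exponential form: x + 4 = 5^2 = 25
x = 25 - 4 = 21
Check: log_5(21 + 4) = log_5(25) = log_5(25) = 2 ✓

x = 21


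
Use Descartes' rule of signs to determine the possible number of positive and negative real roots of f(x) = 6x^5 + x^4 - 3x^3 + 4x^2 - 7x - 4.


Descartes' rule of signs:

For positive roots, count sign changes in f(x) = 6x^5 + x^4 - 3x^3 + 4x^2 - 7x - 4:
Signs of coefficients: +, +, -, +, -, -
Number of sign changes: 3
Possible positive real roots: 3, 1

For negative roots, examine f(-x) = -6x^5 + x^4 + 3x^3 + 4x^2 + 7x - 4:
Signs of coefficients: -, +, +, +, +, -
Number of sign changes: 2
Possible negative real roots: 2, 0

Positive roots: 3 or 1; Negative roots: 2 or 0


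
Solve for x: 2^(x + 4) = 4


Express both sides with the same base.
4 = 2^2
Since the bases match, equate exponents: x + 4 = 2
So x = 2 - (4) = -2

x = -2


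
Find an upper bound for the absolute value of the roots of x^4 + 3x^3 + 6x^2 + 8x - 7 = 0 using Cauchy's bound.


Cauchy's bound: all roots r satisfy |r| <= 1 + max(|a_i/a_n|) for i = 0,...,n-1
where a_n is the leading coefficient.

Coefficients: [1, 3, 6, 8, -7]
Leading coefficient a_n = 1
Ratios |a_i/a_n|: 3, 6, 8, 7
Maximum ratio: 8
Cauchy's bound: |r| <= 1 + 8 = 9

Upper bound = 9


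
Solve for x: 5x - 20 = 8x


Starting with: 5x - 20 = 8x
Move all x terms to left: (5 - 8)x = 0 + 20
Simplify: -3x = 20
Divide both sides by -3: x = -20/3

x = -20/3


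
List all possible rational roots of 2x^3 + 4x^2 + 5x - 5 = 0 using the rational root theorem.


Rational root theorem: possible roots are ±p/q where:
  p divides the constant term (-5): p ∈ {1, 5}
  q divides the leading coefficient (2): q ∈ {1, 2}

All possible rational roots: -5, -5/2, -1, -1/2, 1/2, 1, 5/2, 5

-5, -5/2, -1, -1/2, 1/2, 1, 5/2, 5


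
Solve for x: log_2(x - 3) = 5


Convert to exponential form: x - 3 = 2^5 = 32
x = 32 + 3 = 35
Check: log_2(35 - 3) = log_2(32) = log_2(32) = 5 ✓

x = 35


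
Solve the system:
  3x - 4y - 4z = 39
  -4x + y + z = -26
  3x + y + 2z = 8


Using Cramer's rule. Expand each determinant along the first row.
D  = 3*[1*2 - 1*1] - (-4)*[(-4)*2 - 1*3] + (-4)*[(-4)*1 - 1*3]
  = 3*(1) - (-4)*(-11) + (-4)*(-7) = -13
Dx = 39*[1*2 - 1*1] - (-4)*[(-26)*2 - 1*8] + (-4)*[(-26)*1 - 1*8]
  = 39*(1) - (-4)*(-60) + (-4)*(-34) = -65
Dy = 3*[(-26)*2 - 1*8] - 39*[(-4)*2 - 1*3] + (-4)*[(-4)*8 - (-26)*3]
  = 3*(-60) - 39*(-11) + (-4)*(46) = 65
Dz = 3*[1*8 - (-26)*1] - (-4)*[(-4)*8 - (-26)*3] + 39*[(-4)*1 - 1*3]
  = 3*(34) - (-4)*(46) + 39*(-7) = 13
x = Dx/D = -65/-13 = 5, y = Dy/D = 65/-13 = -5, z = Dz/D = 13/-13 = -1
Check eq1: (3)(5) + (-4)(-5) + (-4)(-1) = 39 = 39 ✓
Check eq2: (-4)(5) + (1)(-5) + (1)(-1) = -26 = -26 ✓
Check eq3: (3)(5) + (1)(-5) + (2)(-1) = 8 = 8 ✓

x = 5, y = -5, z = -1


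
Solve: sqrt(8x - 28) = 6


Square both sides: 8x - 28 = 6^2 = 36
8x = 36 + 28 = 64
x = 8
Check: sqrt(8*8 - 28) = sqrt(36) = 6 ✓

x = 8


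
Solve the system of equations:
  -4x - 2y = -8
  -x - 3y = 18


Using Cramer's rule:
Determinant D = (-4)(-3) - (-1)(-2) = 12 - 2 = 10
Dx = (-8)(-3) - (18)(-2) = 24 + 36 = 60
Dy = (-4)(18) - (-1)(-8) = -72 - 8 = -80
x = Dx/D = 60/10 = 6
y = Dy/D = -80/10 = -8

x = 6, y = -8


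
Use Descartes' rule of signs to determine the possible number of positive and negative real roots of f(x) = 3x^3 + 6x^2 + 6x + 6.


Descartes' rule of signs:

For positive roots, count sign changes in f(x) = 3x^3 + 6x^2 + 6x + 6:
Signs of coefficients: +, +, +, +
Number of sign changes: 0
Possible positive real roots: 0

For negative roots, examine f(-x) = -3x^3 + 6x^2 - 6x + 6:
Signs of coefficients: -, +, -, +
Number of sign changes: 3
Possible negative real roots: 3, 1

Positive roots: 0; Negative roots: 3 or 1


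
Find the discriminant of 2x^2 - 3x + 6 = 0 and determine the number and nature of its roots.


For ax^2 + bx + c = 0, discriminant D = b^2 - 4ac
Here a = 2, b = -3, c = 6
D = (-3)^2 - 4(2)(6) = 9 - 48 = -39

D = -39 < 0
The equation has no real roots (2 complex conjugate roots).

Discriminant = -39, no real roots (2 complex conjugate roots)


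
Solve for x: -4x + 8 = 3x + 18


Starting with: -4x + 8 = 3x + 18
Move all x terms to left: (-4 - 3)x = 18 - 8
Simplify: -7x = 10
Divide both sides by -7: x = -10/7

x = -10/7


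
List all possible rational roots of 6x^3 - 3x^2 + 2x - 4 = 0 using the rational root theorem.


Rational root theorem: possible roots are ±p/q where:
  p divides the constant term (-4): p ∈ {1, 2, 4}
  q divides the leading coefficient (6): q ∈ {1, 2, 3, 6}

All possible rational roots: -4, -2, -4/3, -1, -2/3, -1/2, -1/3, -1/6, 1/6, 1/3, 1/2, 2/3, 1, 4/3, 2, 4

-4, -2, -4/3, -1, -2/3, -1/2, -1/3, -1/6, 1/6, 1/3, 1/2, 2/3, 1, 4/3, 2, 4


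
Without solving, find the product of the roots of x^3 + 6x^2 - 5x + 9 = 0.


By Vieta's formulas for x^3 + bx^2 + cx + d = 0:
  r1 + r2 + r3 = -b/a = -6
  r1*r2 + r1*r3 + r2*r3 = c/a = -5
  r1*r2*r3 = -d/a = -9


Product = -9


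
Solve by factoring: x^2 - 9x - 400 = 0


We need two numbers that multiply to -400 and add to -9.
Those numbers are -25 and 16 (since (-25) * 16 = -400 and (-25) + 16 = -9).
So x^2 - 9x - 400 = (x - 25)(x + 16) = 0
Setting each factor to zero: x = 25 or x = -16

x = -16, x = 25


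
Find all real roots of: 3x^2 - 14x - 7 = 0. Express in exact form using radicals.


Using the quadratic formula: x = (-b ± sqrt(b^2 - 4ac)) / (2a)
Here a = 3, b = -14, c = -7
Discriminant = b^2 - 4ac = (-14)^2 - 4(3)(-7) = 196 + 84 = 280
Since discriminant = 280 > 0, there are two real roots.
x = (14 ± 2*sqrt(70)) / 6
Simplifying: x = (7 ± sqrt(70)) / 3
Numerically: x ≈ 5.1222 or x ≈ -0.4555

x = (7 + sqrt(70)) / 3 or x = (7 - sqrt(70)) / 3


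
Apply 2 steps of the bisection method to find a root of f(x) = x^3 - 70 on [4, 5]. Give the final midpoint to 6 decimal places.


f(x) = x^3 - 70
f(4) = -6 < 0
f(5) = 55 > 0

Step 1: midpoint = (4.000000 + 5.000000)/2 = 4.500000
  f(4.500000) = 21.125000
  f(mid) > 0, so root is in [4.000000, 4.500000]

Step 2: midpoint = (4.000000 + 4.500000)/2 = 4.250000
  f(4.250000) = 6.765625
  f(mid) > 0, so root is in [4.000000, 4.250000]

midpoint = 4.250000


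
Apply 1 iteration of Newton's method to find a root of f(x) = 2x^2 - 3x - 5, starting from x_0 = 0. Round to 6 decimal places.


Newton's method: x_(n+1) = x_n - f(x_n)/f'(x_n)
f(x) = 2x^2 - 3x - 5
f'(x) = 4x - 3

Iteration 1:
  f(0.000000) = -5.000000
  f'(0.000000) = -3.000000
  x_1 = 0.000000 - (-5.000000)/(-3.000000) = -1.666667

x_1 = -1.666667


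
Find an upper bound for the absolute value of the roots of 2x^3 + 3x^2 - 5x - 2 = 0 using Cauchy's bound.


Cauchy's bound: all roots r satisfy |r| <= 1 + max(|a_i/a_n|) for i = 0,...,n-1
where a_n is the leading coefficient.

Coefficients: [2, 3, -5, -2]
Leading coefficient a_n = 2
Ratios |a_i/a_n|: 3/2, 5/2, 1
Maximum ratio: 5/2
Cauchy's bound: |r| <= 1 + 5/2 = 7/2

Upper bound = 7/2


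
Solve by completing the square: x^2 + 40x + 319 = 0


Start: x^2 + 40x + 319 = 0
Move constant: x^2 + 40x = -319
Half of 40 is 20, squared is 400
Add 400 to both sides: x^2 + 40x + 400 = 81
(x + 20)^2 = 81
x + 20 = ±9
x = -20 + 9 = -11 or x = -20 - 9 = -29

x = -29, x = -11


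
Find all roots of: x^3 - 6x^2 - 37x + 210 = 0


Let p(x) = x^3 - 6x^2 - 37x + 210. By the rational root theorem (leading coefficient 1), any rational root is an integer divisor of 210: try ±1, ±2, ... in turn.
Test x = 1: value = 168 ≠ 0.
Test x = -1: value = 240 ≠ 0.
Test x = 2: value = 120 ≠ 0.
Test x = -2: value = 252 ≠ 0.
Test x = 3: value = 72 ≠ 0.
Test x = -3: value = 240 ≠ 0.
Test x = 5: value = 0 ✓, so (x - 5) is a factor.
Synthetic division by (x - 5): bring down 1; 1(5) - 6 = -1; (-1)(5) - 37 = -42; (-42)(5) + 210 = 0 → quotient x^2 - x - 42, remainder 0.
Solve the quadratic x^2 - x - 42 = 0: discriminant = (-1)^2 - 4(1)(-42) = 1 + 168 = 169.
sqrt(169) = 13, so x = (1 ± 13)/2: x = 7 or x = -6.
Collecting all roots found:

x = -6, x = 5, x = 7


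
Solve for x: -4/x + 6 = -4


Subtract 6 from both sides: -4/x = -10
Multiply both sides by x: -4 = -10 * x
Divide by -10: x = 2/5

x = 2/5


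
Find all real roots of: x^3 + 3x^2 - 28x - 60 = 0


Let p(x) = x^3 + 3x^2 - 28x - 60. By the rational root theorem (leading coefficient 1), any rational root is an integer divisor of 60: try ±1, ±2, ... in turn.
Test x = 1: value = -84 ≠ 0.
Test x = -1: value = -30 ≠ 0.
Test x = 2: value = -96 ≠ 0.
Test x = -2: value = 0 ✓, so (x + 2) is a factor.
Synthetic division by (x + 2): bring down 1; 1(-2) + 3 = 1; 1(-2) - 28 = -30; (-30)(-2) - 60 = 0 → quotient x^2 + x - 30, remainder 0.
Solve the quadratic x^2 + x - 30 = 0: discriminant = 1^2 - 4(1)(-30) = 1 + 120 = 121.
sqrt(121) = 11, so x = (-1 ± 11)/2: x = 5 or x = -6.

x = -6, x = -2, x = 5


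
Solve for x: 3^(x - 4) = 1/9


Express both sides with the same base.
1/9 = 3^(-2)
Since the bases match, equate exponents: x - 4 = -2
So x = -2 - (-4) = 2

x = 2


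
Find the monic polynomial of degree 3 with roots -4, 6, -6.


A monic polynomial with roots -4, 6, -6 is:
p(x) = (x + 4)(x - 6)(x + 6)
After multiplying by (x + 4): x + 4
After multiplying by (x - 6): x^2 - 2x - 24
After multiplying by (x + 6): x^3 + 4x^2 - 36x - 144

x^3 + 4x^2 - 36x - 144


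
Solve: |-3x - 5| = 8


An absolute value equation |expr| = 8 gives two cases:
Case 1: -3x - 5 = 8
  -3x = 13, so x = -13/3
Case 2: -3x - 5 = -8
  -3x = -3, so x = 1

x = -13/3, x = 1


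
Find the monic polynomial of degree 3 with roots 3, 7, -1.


A monic polynomial with roots 3, 7, -1 is:
p(x) = (x - 3)(x - 7)(x + 1)
After multiplying by (x - 3): x - 3
After multiplying by (x - 7): x^2 - 10x + 21
After multiplying by (x + 1): x^3 - 9x^2 + 11x + 21

x^3 - 9x^2 + 11x + 21


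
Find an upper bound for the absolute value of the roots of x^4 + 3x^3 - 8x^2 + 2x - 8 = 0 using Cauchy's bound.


Cauchy's bound: all roots r satisfy |r| <= 1 + max(|a_i/a_n|) for i = 0,...,n-1
where a_n is the leading coefficient.

Coefficients: [1, 3, -8, 2, -8]
Leading coefficient a_n = 1
Ratios |a_i/a_n|: 3, 8, 2, 8
Maximum ratio: 8
Cauchy's bound: |r| <= 1 + 8 = 9

Upper bound = 9


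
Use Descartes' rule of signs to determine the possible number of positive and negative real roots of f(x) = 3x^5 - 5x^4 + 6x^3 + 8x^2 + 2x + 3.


Descartes' rule of signs:

For positive roots, count sign changes in f(x) = 3x^5 - 5x^4 + 6x^3 + 8x^2 + 2x + 3:
Signs of coefficients: +, -, +, +, +, +
Number of sign changes: 2
Possible positive real roots: 2, 0

For negative roots, examine f(-x) = -3x^5 - 5x^4 - 6x^3 + 8x^2 - 2x + 3:
Signs of coefficients: -, -, -, +, -, +
Number of sign changes: 3
Possible negative real roots: 3, 1

Positive roots: 2 or 0; Negative roots: 3 or 1


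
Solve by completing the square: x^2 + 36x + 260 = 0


Start: x^2 + 36x + 260 = 0
Move constant: x^2 + 36x = -260
Half of 36 is 18, squared is 324
Add 324 to both sides: x^2 + 36x + 324 = 64
(x + 18)^2 = 64
x + 18 = ±8
x = -18 + 8 = -10 or x = -18 - 8 = -26

x = -26, x = -10


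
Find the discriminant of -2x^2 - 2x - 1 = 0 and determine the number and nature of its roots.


For ax^2 + bx + c = 0, discriminant D = b^2 - 4ac
Here a = -2, b = -2, c = -1
D = (-2)^2 - 4(-2)(-1) = 4 - 8 = -4

D = -4 < 0
The equation has no real roots (2 complex conjugate roots).

Discriminant = -4, no real roots (2 complex conjugate roots)


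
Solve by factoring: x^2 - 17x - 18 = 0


We need two numbers that multiply to -18 and add to -17.
Those numbers are -18 and 1 (since (-18) * 1 = -18 and (-18) + 1 = -17).
So x^2 - 17x - 18 = (x - 18)(x + 1) = 0
Setting each factor to zero: x = 18 or x = -1

x = -1, x = 18


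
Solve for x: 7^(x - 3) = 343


Express both sides with the same base.
343 = 7^3
Since the bases match, equate exponents: x - 3 = 3
So x = 3 - (-3) = 6

x = 6


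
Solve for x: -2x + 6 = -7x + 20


Starting with: -2x + 6 = -7x + 20
Move all x terms to left: (-2 + 7)x = 20 - 6
Simplify: 5x = 14
Divide both sides by 5: x = 14/5

x = 14/5


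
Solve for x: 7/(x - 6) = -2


Multiply both sides by (x - 6): 7 = -2(x - 6)
Distribute: 7 = -2x + 12
-2x = 7 - 12 = -5
x = 5/2

x = 5/2


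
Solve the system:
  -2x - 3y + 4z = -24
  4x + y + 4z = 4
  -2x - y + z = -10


Using Cramer's rule. Expand each determinant along the first row.
D  = (-2)*[1*1 - 4*(-1)] - (-3)*[4*1 - 4*(-2)] + 4*[4*(-1) - 1*(-2)]
  = (-2)*(5) - (-3)*(12) + 4*(-2) = 18
Dx = (-24)*[1*1 - 4*(-1)] - (-3)*[4*1 - 4*(-10)] + 4*[4*(-1) - 1*(-10)]
  = (-24)*(5) - (-3)*(44) + 4*(6) = 36
Dy = (-2)*[4*1 - 4*(-10)] - (-24)*[4*1 - 4*(-2)] + 4*[4*(-10) - 4*(-2)]
  = (-2)*(44) - (-24)*(12) + 4*(-32) = 72
Dz = (-2)*[1*(-10) - 4*(-1)] - (-3)*[4*(-10) - 4*(-2)] + (-24)*[4*(-1) - 1*(-2)]
  = (-2)*(-6) - (-3)*(-32) + (-24)*(-2) = -36
x = Dx/D = 36/18 = 2, y = Dy/D = 72/18 = 4, z = Dz/D = -36/18 = -2
Check eq1: (-2)(2) + (-3)(4) + (4)(-2) = -24 = -24 ✓
Check eq2: (4)(2) + (1)(4) + (4)(-2) = 4 = 4 ✓
Check eq3: (-2)(2) + (-1)(4) + (1)(-2) = -10 = -10 ✓

x = 2, y = 4, z = -2


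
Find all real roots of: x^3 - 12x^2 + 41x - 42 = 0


Let p(x) = x^3 - 12x^2 + 41x - 42. By the rational root theorem (leading coefficient 1), any rational root is an integer divisor of 42: try ±1, ±2, ... in turn.
Test x = 1: value = -12 ≠ 0.
Test x = -1: value = -96 ≠ 0.
Test x = 2: value = 0 ✓, so (x - 2) is a factor.
Synthetic division by (x - 2): bring down 1; 1(2) - 12 = -10; (-10)(2) + 41 = 21; 21(2) - 42 = 0 → quotient x^2 - 10x + 21, remainder 0.
Solve the quadratic x^2 - 10x + 21 = 0: discriminant = (-10)^2 - 4(1)(21) = 100 - 84 = 16.
sqrt(16) = 4, so x = (10 ± 4)/2: x = 7 or x = 3.

x = 2, x = 3, x = 7


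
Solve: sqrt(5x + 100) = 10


Square both sides: 5x + 100 = 10^2 = 100
5x = 100 - 100 = 0
x = 0
Check: sqrt(5*0 + 100) = sqrt(100) = 10 ✓

x = 0


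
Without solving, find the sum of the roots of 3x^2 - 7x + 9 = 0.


By Vieta's formulas for ax^2 + bx + c = 0:
  Sum of roots = -b/a
  Product of roots = c/a

Here a = 3, b = -7, c = 9
Sum = -(-7)/3 = 7/3
Product = 9/3 = 3

Sum = 7/3


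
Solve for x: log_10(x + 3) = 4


Convert to exponential form: x + 3 = 10^4 = 10000
x = 10000 - 3 = 9997
Check: log_10(9997 + 3) = log_10(10000) = log_10(10000) = 4 ✓

x = 9997


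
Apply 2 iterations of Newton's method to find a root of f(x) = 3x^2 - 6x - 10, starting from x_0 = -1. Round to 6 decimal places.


Newton's method: x_(n+1) = x_n - f(x_n)/f'(x_n)
f(x) = 3x^2 - 6x - 10
f'(x) = 6x - 6

Iteration 1:
  f(-1.000000) = -1.000000
  f'(-1.000000) = -12.000000
  x_1 = -1.000000 - (-1.000000)/(-12.000000) = -1.083333

Iteration 2:
  f(-1.083333) = 0.020833
  f'(-1.083333) = -12.500000
  x_2 = -1.083333 - (0.020833)/(-12.500000) = -1.081667

x_2 = -1.081667


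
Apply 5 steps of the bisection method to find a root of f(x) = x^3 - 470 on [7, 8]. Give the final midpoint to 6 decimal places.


f(x) = x^3 - 470
f(7) = -127 < 0
f(8) = 42 > 0

Step 1: midpoint = (7.000000 + 8.000000)/2 = 7.500000
  f(7.500000) = -48.125000
  f(mid) < 0, so root is in [7.500000, 8.000000]

Step 2: midpoint = (7.500000 + 8.000000)/2 = 7.750000
  f(7.750000) = -4.515625
  f(mid) < 0, so root is in [7.750000, 8.000000]

Step 3: midpoint = (7.750000 + 8.000000)/2 = 7.875000
  f(7.875000) = 18.373047
  f(mid) > 0, so root is in [7.750000, 7.875000]

Step 4: midpoint = (7.750000 + 7.875000)/2 = 7.812500
  f(7.812500) = 6.837158
  f(mid) > 0, so root is in [7.750000, 7.812500]

Step 5: midpoint = (7.750000 + 7.812500)/2 = 7.781250
  f(7.781250) = 1.137970
  f(mid) > 0, so root is in [7.750000, 7.781250]

midpoint = 7.781250


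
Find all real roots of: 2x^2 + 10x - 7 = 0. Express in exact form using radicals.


Using the quadratic formula: x = (-b ± sqrt(b^2 - 4ac)) / (2a)
Here a = 2, b = 10, c = -7
Discriminant = b^2 - 4ac = 10^2 - 4(2)(-7) = 100 + 56 = 156
Since discriminant = 156 > 0, there are two real roots.
x = (-10 ± 2*sqrt(39)) / 4
Simplifying: x = (-5 ± sqrt(39)) / 2
Numerically: x ≈ 0.6225 or x ≈ -5.6225

x = (-5 + sqrt(39)) / 2 or x = (-5 - sqrt(39)) / 2


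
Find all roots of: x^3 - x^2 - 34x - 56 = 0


Let p(x) = x^3 - x^2 - 34x - 56. By the rational root theorem (leading coefficient 1), any rational root is an integer divisor of 56: try ±1, ±2, ... in turn.
Test x = 1: value = -90 ≠ 0.
Test x = -1: value = -24 ≠ 0.
Test x = 2: value = -120 ≠ 0.
Test x = -2: value = 0 ✓, so (x + 2) is a factor.
Synthetic division by (x + 2): bring down 1; 1(-2) - 1 = -3; (-3)(-2) - 34 = -28; (-28)(-2) - 56 = 0 → quotient x^2 - 3x - 28, remainder 0.
Solve the quadratic x^2 - 3x - 28 = 0: discriminant = (-3)^2 - 4(1)(-28) = 9 + 112 = 121.
sqrt(121) = 11, so x = (3 ± 11)/2: x = 7 or x = -4.
Collecting all roots found:

x = -4, x = -2, x = 7


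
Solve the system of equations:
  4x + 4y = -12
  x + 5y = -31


Using Cramer's rule:
Determinant D = (4)(5) - (1)(4) = 20 - 4 = 16
Dx = (-12)(5) - (-31)(4) = -60 + 124 = 64
Dy = (4)(-31) - (1)(-12) = -124 + 12 = -112
x = Dx/D = 64/16 = 4
y = Dy/D = -112/16 = -7

x = 4, y = -7


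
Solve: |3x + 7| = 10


An absolute value equation |expr| = 10 gives two cases:
Case 1: 3x + 7 = 10
  3x = 3, so x = 1
Case 2: 3x + 7 = -10
  3x = -17, so x = -17/3

x = -17/3, x = 1


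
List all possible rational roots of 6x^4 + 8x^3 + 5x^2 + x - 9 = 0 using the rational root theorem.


Rational root theorem: possible roots are ±p/q where:
  p divides the constant term (-9): p ∈ {1, 3, 9}
  q divides the leading coefficient (6): q ∈ {1, 2, 3, 6}

All possible rational roots: -9, -9/2, -3, -3/2, -1, -1/2, -1/3, -1/6, 1/6, 1/3, 1/2, 1, 3/2, 3, 9/2, 9

-9, -9/2, -3, -3/2, -1, -1/2, -1/3, -1/6, 1/6, 1/3, 1/2, 1, 3/2, 3, 9/2, 9


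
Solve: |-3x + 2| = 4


An absolute value equation |expr| = 4 gives two cases:
Case 1: -3x + 2 = 4
  -3x = 2, so x = -2/3
Case 2: -3x + 2 = -4
  -3x = -6, so x = 2

x = -2/3, x = 2


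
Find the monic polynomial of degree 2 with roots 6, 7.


A monic polynomial with roots 6, 7 is:
p(x) = (x - 6)(x - 7)
After multiplying by (x - 6): x - 6
After multiplying by (x - 7): x^2 - 13x + 42

x^2 - 13x + 42


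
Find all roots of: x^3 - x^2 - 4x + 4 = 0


Let p(x) = x^3 - x^2 - 4x + 4. By the rational root theorem (leading coefficient 1), any rational root is an integer divisor of 4: try ±1, ±2, ... in turn.
Test x = 1: value = 0 ✓, so (x - 1) is a factor.
Synthetic division by (x - 1): bring down 1; 1(1) - 1 = 0; 0(1) - 4 = -4; (-4)(1) + 4 = 0 → quotient x^2 - 4, remainder 0.
Solve the quadratic x^2 - 4 = 0: discriminant = 0^2 - 4(1)(-4) = 0 + 16 = 16.
sqrt(16) = 4, so x = (0 ± 4)/2: x = 2 or x = -2.
Collecting all roots found:

x = -2, x = 1, x = 2


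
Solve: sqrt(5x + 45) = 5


Square both sides: 5x + 45 = 5^2 = 25
5x = 25 - 45 = -20
x = -4
Check: sqrt(5*(-4) + 45) = sqrt(25) = 5 ✓

x = -4


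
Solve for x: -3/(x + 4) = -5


Multiply both sides by (x + 4): -3 = -5(x + 4)
Distribute: -3 = -5x - 20
-5x = -3 + 20 = 17
x = -17/5

x = -17/5


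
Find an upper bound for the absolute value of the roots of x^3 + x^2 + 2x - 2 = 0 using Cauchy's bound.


Cauchy's bound: all roots r satisfy |r| <= 1 + max(|a_i/a_n|) for i = 0,...,n-1
where a_n is the leading coefficient.

Coefficients: [1, 1, 2, -2]
Leading coefficient a_n = 1
Ratios |a_i/a_n|: 1, 2, 2
Maximum ratio: 2
Cauchy's bound: |r| <= 1 + 2 = 3

Upper bound = 3


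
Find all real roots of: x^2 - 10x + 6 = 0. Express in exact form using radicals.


Using the quadratic formula: x = (-b ± sqrt(b^2 - 4ac)) / (2a)
Here a = 1, b = -10, c = 6
Discriminant = b^2 - 4ac = (-10)^2 - 4(1)(6) = 100 - 24 = 76
Since discriminant = 76 > 0, there are two real roots.
x = (10 ± 2*sqrt(19)) / 2
Simplifying: x = 5 ± sqrt(19)
Numerically: x ≈ 9.3589 or x ≈ 0.6411

x = 5 + sqrt(19) or x = 5 - sqrt(19)


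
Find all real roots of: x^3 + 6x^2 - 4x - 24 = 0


Let p(x) = x^3 + 6x^2 - 4x - 24. By the rational root theorem (leading coefficient 1), any rational root is an integer divisor of 24: try ±1, ±2, ... in turn.
Test x = 1: value = -21 ≠ 0.
Test x = -1: value = -15 ≠ 0.
Test x = 2: value = 0 ✓, so (x - 2) is a factor.
Synthetic division by (x - 2): bring down 1; 1(2) + 6 = 8; 8(2) - 4 = 12; 12(2) - 24 = 0 → quotient x^2 + 8x + 12, remainder 0.
Solve the quadratic x^2 + 8x + 12 = 0: discriminant = 8^2 - 4(1)(12) = 64 - 48 = 16.
sqrt(16) = 4, so x = (-8 ± 4)/2: x = -2 or x = -6.

x = -6, x = -2, x = 2


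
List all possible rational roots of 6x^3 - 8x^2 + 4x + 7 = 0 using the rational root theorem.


Rational root theorem: possible roots are ±p/q where:
  p divides the constant term (7): p ∈ {1, 7}
  q divides the leading coefficient (6): q ∈ {1, 2, 3, 6}

All possible rational roots: -7, -7/2, -7/3, -7/6, -1, -1/2, -1/3, -1/6, 1/6, 1/3, 1/2, 1, 7/6, 7/3, 7/2, 7

-7, -7/2, -7/3, -7/6, -1, -1/2, -1/3, -1/6, 1/6, 1/3, 1/2, 1, 7/6, 7/3, 7/2, 7


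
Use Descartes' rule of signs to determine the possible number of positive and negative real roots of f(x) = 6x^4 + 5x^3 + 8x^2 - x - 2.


Descartes' rule of signs:

For positive roots, count sign changes in f(x) = 6x^4 + 5x^3 + 8x^2 - x - 2:
Signs of coefficients: +, +, +, -, -
Number of sign changes: 1
Possible positive real roots: 1

For negative roots, examine f(-x) = 6x^4 - 5x^3 + 8x^2 + x - 2:
Signs of coefficients: +, -, +, +, -
Number of sign changes: 3
Possible negative real roots: 3, 1

Positive roots: 1; Negative roots: 3 or 1


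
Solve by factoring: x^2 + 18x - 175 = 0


We need two numbers that multiply to -175 and add to 18.
Those numbers are -7 and 25 (since (-7) * 25 = -175 and (-7) + 25 = 18).
So x^2 + 18x - 175 = (x - 7)(x + 25) = 0
Setting each factor to zero: x = 7 or x = -25

x = -25, x = 7


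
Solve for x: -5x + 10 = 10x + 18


Starting with: -5x + 10 = 10x + 18
Move all x terms to left: (-5 - 10)x = 18 - 10
Simplify: -15x = 8
Divide both sides by -15: x = -8/15

x = -8/15


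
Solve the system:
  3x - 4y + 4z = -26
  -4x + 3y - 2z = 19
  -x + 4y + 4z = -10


Using Cramer's rule. Expand each determinant along the first row.
D  = 3*[3*4 - (-2)*4] - (-4)*[(-4)*4 - (-2)*(-1)] + 4*[(-4)*4 - 3*(-1)]
  = 3*(20) - (-4)*(-18) + 4*(-13) = -64
Dx = (-26)*[3*4 - (-2)*4] - (-4)*[19*4 - (-2)*(-10)] + 4*[19*4 - 3*(-10)]
  = (-26)*(20) - (-4)*(56) + 4*(106) = 128
Dy = 3*[19*4 - (-2)*(-10)] - (-26)*[(-4)*4 - (-2)*(-1)] + 4*[(-4)*(-10) - 19*(-1)]
  = 3*(56) - (-26)*(-18) + 4*(59) = -64
Dz = 3*[3*(-10) - 19*4] - (-4)*[(-4)*(-10) - 19*(-1)] + (-26)*[(-4)*4 - 3*(-1)]
  = 3*(-106) - (-4)*(59) + (-26)*(-13) = 256
x = Dx/D = 128/-64 = -2, y = Dy/D = -64/-64 = 1, z = Dz/D = 256/-64 = -4
Check eq1: (3)(-2) + (-4)(1) + (4)(-4) = -26 = -26 ✓
Check eq2: (-4)(-2) + (3)(1) + (-2)(-4) = 19 = 19 ✓
Check eq3: (-1)(-2) + (4)(1) + (4)(-4) = -10 = -10 ✓

x = -2, y = 1, z = -4


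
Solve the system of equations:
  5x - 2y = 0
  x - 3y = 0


Using Cramer's rule:
Determinant D = (5)(-3) - (1)(-2) = -15 + 2 = -13
Dx = (0)(-3) - (0)(-2) = 0 - 0 = 0
Dy = (5)(0) - (1)(0) = 0 - 0 = 0
x = Dx/D = 0/-13 = 0
y = Dy/D = 0/-13 = 0

x = 0, y = 0


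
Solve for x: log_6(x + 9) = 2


Convert to exponential form: x + 9 = 6^2 = 36
x = 36 - 9 = 27
Check: log_6(27 + 9) = log_6(36) = log_6(36) = 2 ✓

x = 27


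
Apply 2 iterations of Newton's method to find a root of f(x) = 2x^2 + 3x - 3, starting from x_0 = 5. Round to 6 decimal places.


Newton's method: x_(n+1) = x_n - f(x_n)/f'(x_n)
f(x) = 2x^2 + 3x - 3
f'(x) = 4x + 3

Iteration 1:
  f(5.000000) = 62.000000
  f'(5.000000) = 23.000000
  x_1 = 5.000000 - (62.000000)/(23.000000) = 2.304348

Iteration 2:
  f(2.304348) = 14.533081
  f'(2.304348) = 12.217391
  x_2 = 2.304348 - (14.533081)/(12.217391) = 1.114807

x_2 = 1.114807


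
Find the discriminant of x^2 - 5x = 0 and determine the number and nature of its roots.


For ax^2 + bx + c = 0, discriminant D = b^2 - 4ac
Here a = 1, b = -5, c = 0
D = (-5)^2 - 4(1)(0) = 25 - 0 = 25

D = 25 > 0 and is a perfect square (sqrt = 5)
The equation has 2 distinct real rational roots.

Discriminant = 25, 2 distinct real rational roots


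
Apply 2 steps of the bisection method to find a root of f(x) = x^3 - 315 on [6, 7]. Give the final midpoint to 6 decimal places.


f(x) = x^3 - 315
f(6) = -99 < 0
f(7) = 28 > 0

Step 1: midpoint = (6.000000 + 7.000000)/2 = 6.500000
  f(6.500000) = -40.375000
  f(mid) < 0, so root is in [6.500000, 7.000000]

Step 2: midpoint = (6.500000 + 7.000000)/2 = 6.750000
  f(6.750000) = -7.453125
  f(mid) < 0, so root is in [6.750000, 7.000000]

midpoint = 6.750000


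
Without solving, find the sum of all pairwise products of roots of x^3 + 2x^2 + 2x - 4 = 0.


By Vieta's formulas for x^3 + bx^2 + cx + d = 0:
  r1 + r2 + r3 = -b/a = -2
  r1*r2 + r1*r3 + r2*r3 = c/a = 2
  r1*r2*r3 = -d/a = 4


Sum of pairwise products = 2


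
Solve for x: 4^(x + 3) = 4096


Express both sides with the same base.
4096 = 4^6
Since the bases match, equate exponents: x + 3 = 6
So x = 6 - (3) = 3

x = 3


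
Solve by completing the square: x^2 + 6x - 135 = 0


Start: x^2 + 6x - 135 = 0
Move constant: x^2 + 6x = 135
Half of 6 is 3, squared is 9
Add 9 to both sides: x^2 + 6x + 9 = 144
(x + 3)^2 = 144
x + 3 = ±12
x = -3 + 12 = 9 or x = -3 - 12 = -15

x = -15, x = 9


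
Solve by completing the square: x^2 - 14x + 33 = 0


Start: x^2 - 14x + 33 = 0
Move constant: x^2 - 14x = -33
Half of -14 is -7, squared is 49
Add 49 to both sides: x^2 - 14x + 49 = 16
(x - 7)^2 = 16
x - 7 = ±4
x = 7 + 4 = 11 or x = 7 - 4 = 3

x = 3, x = 11


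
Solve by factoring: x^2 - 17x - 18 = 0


We need two numbers that multiply to -18 and add to -17.
Those numbers are 1 and -18 (since 1 * (-18) = -18 and 1 + (-18) = -17).
So x^2 - 17x - 18 = (x + 1)(x - 18) = 0
Setting each factor to zero: x = -1 or x = 18

x = -1, x = 18


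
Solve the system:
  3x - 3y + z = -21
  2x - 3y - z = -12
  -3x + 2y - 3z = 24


Using Cramer's rule. Expand each determinant along the first row.
D  = 3*[(-3)*(-3) - (-1)*2] - (-3)*[2*(-3) - (-1)*(-3)] + 1*[2*2 - (-3)*(-3)]
  = 3*(11) - (-3)*(-9) + 1*(-5) = 1
Dx = (-21)*[(-3)*(-3) - (-1)*2] - (-3)*[(-12)*(-3) - (-1)*24] + 1*[(-12)*2 - (-3)*24]
  = (-21)*(11) - (-3)*(60) + 1*(48) = -3
Dy = 3*[(-12)*(-3) - (-1)*24] - (-21)*[2*(-3) - (-1)*(-3)] + 1*[2*24 - (-12)*(-3)]
  = 3*(60) - (-21)*(-9) + 1*(12) = 3
Dz = 3*[(-3)*24 - (-12)*2] - (-3)*[2*24 - (-12)*(-3)] + (-21)*[2*2 - (-3)*(-3)]
  = 3*(-48) - (-3)*(12) + (-21)*(-5) = -3
x = Dx/D = -3/1 = -3, y = Dy/D = 3/1 = 3, z = Dz/D = -3/1 = -3
Check eq1: (3)(-3) + (-3)(3) + (1)(-3) = -21 = -21 ✓
Check eq2: (2)(-3) + (-3)(3) + (-1)(-3) = -12 = -12 ✓
Check eq3: (-3)(-3) + (2)(3) + (-3)(-3) = 24 = 24 ✓

x = -3, y = 3, z = -3


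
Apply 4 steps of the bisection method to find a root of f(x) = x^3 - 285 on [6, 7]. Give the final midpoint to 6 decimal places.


f(x) = x^3 - 285
f(6) = -69 < 0
f(7) = 58 > 0

Step 1: midpoint = (6.000000 + 7.000000)/2 = 6.500000
  f(6.500000) = -10.375000
  f(mid) < 0, so root is in [6.500000, 7.000000]

Step 2: midpoint = (6.500000 + 7.000000)/2 = 6.750000
  f(6.750000) = 22.546875
  f(mid) > 0, so root is in [6.500000, 6.750000]

Step 3: midpoint = (6.500000 + 6.750000)/2 = 6.625000
  f(6.625000) = 5.775391
  f(mid) > 0, so root is in [6.500000, 6.625000]

Step 4: midpoint = (6.500000 + 6.625000)/2 = 6.562500
  f(6.562500) = -2.376709
  f(mid) < 0, so root is in [6.562500, 6.625000]

midpoint = 6.562500


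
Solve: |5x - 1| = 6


An absolute value equation |expr| = 6 gives two cases:
Case 1: 5x - 1 = 6
  5x = 7, so x = 7/5
Case 2: 5x - 1 = -6
  5x = -5, so x = -1

x = -1, x = 7/5


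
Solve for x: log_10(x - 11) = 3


Convert to exponential form: x - 11 = 10^3 = 1000
x = 1000 + 11 = 1011
Check: log_10(1011 - 11) = log_10(1000) = log_10(1000) = 3 ✓

x = 1011


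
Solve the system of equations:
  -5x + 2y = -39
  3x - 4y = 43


Using Cramer's rule:
Determinant D = (-5)(-4) - (3)(2) = 20 - 6 = 14
Dx = (-39)(-4) - (43)(2) = 156 - 86 = 70
Dy = (-5)(43) - (3)(-39) = -215 + 117 = -98
x = Dx/D = 70/14 = 5
y = Dy/D = -98/14 = -7

x = 5, y = -7


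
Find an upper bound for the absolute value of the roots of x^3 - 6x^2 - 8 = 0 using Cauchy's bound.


Cauchy's bound: all roots r satisfy |r| <= 1 + max(|a_i/a_n|) for i = 0,...,n-1
where a_n is the leading coefficient.

Coefficients: [1, -6, 0, -8]
Leading coefficient a_n = 1
Ratios |a_i/a_n|: 6, 0, 8
Maximum ratio: 8
Cauchy's bound: |r| <= 1 + 8 = 9

Upper bound = 9


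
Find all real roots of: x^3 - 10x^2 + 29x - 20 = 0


Let p(x) = x^3 - 10x^2 + 29x - 20. By the rational root theorem (leading coefficient 1), any rational root is an integer divisor of 20: try ±1, ±2, ... in turn.
Test x = 1: value = 0 ✓, so (x - 1) is a factor.
Synthetic division by (x - 1): bring down 1; 1(1) - 10 = -9; (-9)(1) + 29 = 20; 20(1) - 20 = 0 → quotient x^2 - 9x + 20, remainder 0.
Solve the quadratic x^2 - 9x + 20 = 0: discriminant = (-9)^2 - 4(1)(20) = 81 - 80 = 1.
sqrt(1) = 1, so x = (9 ± 1)/2: x = 5 or x = 4.

x = 1, x = 4, x = 5


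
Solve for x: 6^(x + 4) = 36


Express both sides with the same base.
36 = 6^2
Since the bases match, equate exponents: x + 4 = 2
So x = 2 - (4) = -2

x = -2


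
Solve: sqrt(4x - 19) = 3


Square both sides: 4x - 19 = 3^2 = 9
4x = 9 + 19 = 28
x = 7
Check: sqrt(4*7 - 19) = sqrt(9) = 3 ✓

x = 7


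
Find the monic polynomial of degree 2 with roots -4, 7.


A monic polynomial with roots -4, 7 is:
p(x) = (x + 4)(x - 7)
After multiplying by (x + 4): x + 4
After multiplying by (x - 7): x^2 - 3x - 28

x^2 - 3x - 28


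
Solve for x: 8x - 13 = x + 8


Starting with: 8x - 13 = x + 8
Move all x terms to left: (8 - 1)x = 8 + 13
Simplify: 7x = 21
Divide both sides by 7: x = 3

x = 3


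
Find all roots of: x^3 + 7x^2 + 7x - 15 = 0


Let p(x) = x^3 + 7x^2 + 7x - 15. By the rational root theorem (leading coefficient 1), any rational root is an integer divisor of 15: try ±1, ±2, ... in turn.
Test x = 1: value = 0 ✓, so (x - 1) is a factor.
Synthetic division by (x - 1): bring down 1; 1(1) + 7 = 8; 8(1) + 7 = 15; 15(1) - 15 = 0 → quotient x^2 + 8x + 15, remainder 0.
Solve the quadratic x^2 + 8x + 15 = 0: discriminant = 8^2 - 4(1)(15) = 64 - 60 = 4.
sqrt(4) = 2, so x = (-8 ± 2)/2: x = -3 or x = -5.
Collecting all roots found:

x = -5, x = -3, x = 1


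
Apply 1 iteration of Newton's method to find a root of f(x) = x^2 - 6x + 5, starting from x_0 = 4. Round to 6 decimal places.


Newton's method: x_(n+1) = x_n - f(x_n)/f'(x_n)
f(x) = x^2 - 6x + 5
f'(x) = 2x - 6

Iteration 1:
  f(4.000000) = -3.000000
  f'(4.000000) = 2.000000
  x_1 = 4.000000 - (-3.000000)/(2.000000) = 5.500000

x_1 = 5.500000


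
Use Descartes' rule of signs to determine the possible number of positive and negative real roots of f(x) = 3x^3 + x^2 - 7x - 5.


Descartes' rule of signs:

For positive roots, count sign changes in f(x) = 3x^3 + x^2 - 7x - 5:
Signs of coefficients: +, +, -, -
Number of sign changes: 1
Possible positive real roots: 1

For negative roots, examine f(-x) = -3x^3 + x^2 + 7x - 5:
Signs of coefficients: -, +, +, -
Number of sign changes: 2
Possible negative real roots: 2, 0

Positive roots: 1; Negative roots: 2 or 0


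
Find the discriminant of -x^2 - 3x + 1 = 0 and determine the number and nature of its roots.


For ax^2 + bx + c = 0, discriminant D = b^2 - 4ac
Here a = -1, b = -3, c = 1
D = (-3)^2 - 4(-1)(1) = 9 + 4 = 13

D = 13 > 0 but not a perfect square
The equation has 2 distinct real irrational roots.

Discriminant = 13, 2 distinct real irrational roots


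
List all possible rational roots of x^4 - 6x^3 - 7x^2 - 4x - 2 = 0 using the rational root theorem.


Rational root theorem: possible roots are ±p/q where:
  p divides the constant term (-2): p ∈ {1, 2}
  q divides the leading coefficient (1): q ∈ {1}

All possible rational roots: -2, -1, 1, 2

-2, -1, 1, 2
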